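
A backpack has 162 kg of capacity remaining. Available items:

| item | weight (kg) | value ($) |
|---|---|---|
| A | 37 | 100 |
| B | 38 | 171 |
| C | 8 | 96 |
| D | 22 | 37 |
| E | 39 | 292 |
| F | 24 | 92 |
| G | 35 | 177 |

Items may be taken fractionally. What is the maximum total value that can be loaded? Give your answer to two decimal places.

Sort by value per unit weight and fill in that order.
Ratios (sorted): C 12.00, E 7.49, G 5.06, B 4.50, F 3.83, A 2.70, D 1.68
take C (8 @ 96); take E (39 @ 292); take G (35 @ 177); take B (38 @ 171); take F (24 @ 92); take 18/37 of A → 48.65. Capacity used 162/162.
Total value = 876.65

876.65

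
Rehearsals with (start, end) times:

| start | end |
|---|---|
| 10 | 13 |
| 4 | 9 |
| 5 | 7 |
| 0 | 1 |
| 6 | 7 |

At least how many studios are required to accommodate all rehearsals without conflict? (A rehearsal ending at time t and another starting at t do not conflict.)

starts: [0, 4, 5, 6, 10]
ends:   [1, 7, 7, 9, 13]
s0→1 e1→0 s4→1 s5→2 s6→3  — peak 3.

3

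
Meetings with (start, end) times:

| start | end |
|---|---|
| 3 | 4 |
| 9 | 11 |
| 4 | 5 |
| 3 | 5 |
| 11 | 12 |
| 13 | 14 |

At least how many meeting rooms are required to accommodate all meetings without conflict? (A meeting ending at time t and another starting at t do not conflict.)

2

Events (time:±→running): 3:+→1 3:+→2 … peak 2.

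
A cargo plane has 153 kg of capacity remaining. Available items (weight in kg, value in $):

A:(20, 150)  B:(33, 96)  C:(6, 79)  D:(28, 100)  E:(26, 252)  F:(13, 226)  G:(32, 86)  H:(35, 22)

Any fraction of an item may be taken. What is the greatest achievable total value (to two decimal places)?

975.56

Sort by value per unit weight and fill in that order.
Order: F (226/13=17.38) > C (79/6=13.17) > E (252/26=9.69) > A (150/20=7.50) > D (100/28=3.57) > B (96/33=2.91) > G (86/32=2.69) > H (22/35=0.63)
Fill: take F (13 @ 226) → take C (6 @ 79) → take E (26 @ 252) → take A (20 @ 150) → take D (28 @ 100) → take B (33 @ 96) → take 27/32 of G → 72.56; 153/153 used.
Total value = 975.56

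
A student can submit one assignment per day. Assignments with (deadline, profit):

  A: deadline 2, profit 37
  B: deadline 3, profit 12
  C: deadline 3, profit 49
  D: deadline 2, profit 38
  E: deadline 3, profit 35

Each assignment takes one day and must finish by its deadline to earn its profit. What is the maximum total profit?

Sort by profit descending; place each in the latest free slot ≤ its deadline.
By profit: C(d3,49), D(d2,38), A(d2,37), E(d3,35), B(d3,12)
C→slot 3; D→slot 2; A→slot 1; E skipped; B skipped.
Profit = 37 + 38 + 49 = 124

124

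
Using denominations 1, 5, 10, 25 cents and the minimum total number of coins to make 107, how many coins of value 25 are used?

4

107 − 4×25→7 − 1×5→2 − 2×1→0
Count of 25: 4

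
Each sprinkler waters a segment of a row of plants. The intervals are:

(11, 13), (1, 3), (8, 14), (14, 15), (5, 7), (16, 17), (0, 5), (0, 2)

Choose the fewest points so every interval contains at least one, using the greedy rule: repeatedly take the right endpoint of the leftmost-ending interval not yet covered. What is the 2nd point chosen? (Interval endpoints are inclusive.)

Sort by right endpoint; whenever an interval is uncovered, place a point at its right end.
By right end: [0,2]  [1,3]  [0,5]  [5,7]  [11,13]  [8,14]  [14,15]  [16,17]
[0,2] uncovered → point at 2; [5,7] uncovered → point at 7; [11,13] uncovered → point at 13; [14,15] uncovered → point at 15; [16,17] uncovered → point at 17.
Points: 2, 7, 13, 15, 17 (5 total).

7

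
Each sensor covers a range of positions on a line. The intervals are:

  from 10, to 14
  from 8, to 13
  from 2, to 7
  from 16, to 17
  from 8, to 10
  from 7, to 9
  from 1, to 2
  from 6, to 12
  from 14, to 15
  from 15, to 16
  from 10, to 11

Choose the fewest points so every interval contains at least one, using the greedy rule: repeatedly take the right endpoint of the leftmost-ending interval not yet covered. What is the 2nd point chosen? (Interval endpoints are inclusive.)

9

Process intervals by earliest right end; each time one isn't hit yet, stab at its right endpoint.
Sorted: [1,2] [2,7] [7,9] [8,10] [10,11] [6,12] [8,13] [10,14] [14,15] [15,16] [16,17]
{[1,2],[2,7]} hit by 2; {[7,9],[8,10]} hit by 9; {[10,11],[6,12],[8,13],[10,14]} hit by 11; {[14,15],[15,16]} hit by 15; {[16,17]} hit by 17.
Points: 2, 9, 11, 15, 17 (5 total).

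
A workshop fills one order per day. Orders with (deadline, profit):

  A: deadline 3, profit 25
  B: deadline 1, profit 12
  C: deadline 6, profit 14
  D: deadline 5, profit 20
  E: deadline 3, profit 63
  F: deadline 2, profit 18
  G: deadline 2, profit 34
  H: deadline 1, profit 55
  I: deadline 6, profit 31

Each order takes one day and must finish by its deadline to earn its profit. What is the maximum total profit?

217

Sort by profit descending; place each in the latest free slot ≤ its deadline.
By profit: E(d3,63), H(d1,55), G(d2,34), I(d6,31), A(d3,25), D(d5,20), F(d2,18), C(d6,14), B(d1,12)
E→slot 3; H→slot 1; G→slot 2; I→slot 6; A skipped; D→slot 5; F skipped; C→slot 4; B skipped.
Profit = 55 + 34 + 63 + 14 + 20 + 31 = 217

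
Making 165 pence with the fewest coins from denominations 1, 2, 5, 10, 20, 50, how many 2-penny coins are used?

Greedy: take as many of the largest coin as possible, then repeat with the remainder.
165 = 3×50 + 1×10 + 1×5
Count of 2: 0

0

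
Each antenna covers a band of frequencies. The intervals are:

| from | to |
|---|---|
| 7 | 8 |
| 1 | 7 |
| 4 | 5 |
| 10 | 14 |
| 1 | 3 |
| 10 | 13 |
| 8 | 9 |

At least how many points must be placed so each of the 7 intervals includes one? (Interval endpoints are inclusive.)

By right end: [1,3]  [4,5]  [1,7]  [7,8]  [8,9]  [10,13]  [10,14]
[1,3] uncovered → point at 3; [4,5] uncovered → point at 5; [7,8] uncovered → point at 8; [10,13] uncovered → point at 13.
Points: 3, 5, 8, 13 (4 total).

4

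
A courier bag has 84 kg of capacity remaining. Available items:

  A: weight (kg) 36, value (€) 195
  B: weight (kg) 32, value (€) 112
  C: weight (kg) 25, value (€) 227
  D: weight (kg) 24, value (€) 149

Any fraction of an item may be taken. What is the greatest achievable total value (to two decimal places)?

565.58

Greedy by value/weight ratio, highest first.
Order: C (227/25=9.08) > D (149/24=6.21) > A (195/36=5.42) > B (112/32=3.50)
Fill: take C (25 @ 227) → take D (24 @ 149) → take 35/36 of A → 189.58; 84/84 used.
Total value = 565.58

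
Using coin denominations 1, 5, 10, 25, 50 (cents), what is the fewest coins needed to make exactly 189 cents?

189 = 3×50 + 1×25 + 1×10 + 4×1
Total coins = 3 + 1 + 1 + 4 = 9

9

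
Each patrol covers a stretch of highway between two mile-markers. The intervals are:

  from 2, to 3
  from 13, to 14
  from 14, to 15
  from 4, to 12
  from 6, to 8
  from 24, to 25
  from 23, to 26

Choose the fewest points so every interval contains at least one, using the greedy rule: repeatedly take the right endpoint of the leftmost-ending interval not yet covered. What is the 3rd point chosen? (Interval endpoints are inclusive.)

14

Sort by right endpoint; whenever an interval is uncovered, place a point at its right end.
Sorted: [2,3] [6,8] [4,12] [13,14] [14,15] [24,25] [23,26]
{[2,3]} hit by 3; {[6,8],[4,12]} hit by 8; {[13,14],[14,15]} hit by 14; {[24,25],[23,26]} hit by 25.
Points: 3, 8, 14, 25 (4 total).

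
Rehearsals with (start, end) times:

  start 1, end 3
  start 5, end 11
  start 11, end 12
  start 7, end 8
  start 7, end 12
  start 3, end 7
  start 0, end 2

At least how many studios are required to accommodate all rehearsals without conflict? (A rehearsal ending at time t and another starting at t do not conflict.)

3

Count concurrent intervals with a sweep; the peak is the room count.
starts: [0, 1, 3, 5, 7, 7, 11]
ends:   [2, 3, 7, 8, 11, 12, 12]
s0→1 s1→2 e2→1 e3→0 s3→1 s5→2 e7→1 s7→2 s7→3  — peak 3.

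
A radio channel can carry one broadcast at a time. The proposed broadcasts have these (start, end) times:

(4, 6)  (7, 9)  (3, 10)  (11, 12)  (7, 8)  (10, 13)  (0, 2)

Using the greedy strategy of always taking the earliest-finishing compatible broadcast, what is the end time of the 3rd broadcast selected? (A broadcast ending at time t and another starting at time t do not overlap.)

8

By end time: (0,2), (4,6), (7,8), (7,9), (3,10), (11,12), (10,13).
Pick (0,2); next start ≥ 2 → (4,6); next start ≥ 6 → (7,8); next start ≥ 8 → (11,12).
Selected: (0,2) (4,6) (7,8) (11,12)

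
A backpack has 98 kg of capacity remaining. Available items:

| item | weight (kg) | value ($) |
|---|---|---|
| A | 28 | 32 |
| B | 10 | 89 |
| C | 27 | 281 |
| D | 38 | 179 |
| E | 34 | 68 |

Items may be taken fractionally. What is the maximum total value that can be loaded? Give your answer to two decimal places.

595.00

Sort by value per unit weight and fill in that order.
Order: C (281/27=10.41) > B (89/10=8.90) > D (179/38=4.71) > E (68/34=2.00) > A (32/28=1.14)
Fill: take C (27 @ 281) → take B (10 @ 89) → take D (38 @ 179) → take 23/34 of E → 46.00; 98/98 used.
Total value = 595.00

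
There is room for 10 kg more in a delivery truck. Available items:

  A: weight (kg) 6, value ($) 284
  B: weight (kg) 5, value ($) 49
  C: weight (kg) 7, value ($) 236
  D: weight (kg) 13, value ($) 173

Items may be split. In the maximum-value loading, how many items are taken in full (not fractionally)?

1

Greedy by value/weight ratio, highest first.
Order: A (284/6=47.33) > C (236/7=33.71) > D (173/13=13.31) > B (49/5=9.80)
Fill: take A (6 @ 284) → take 4/7 of C → 134.86; 10/10 used.
1 item(s) taken whole; one partial (take 4/7 of C).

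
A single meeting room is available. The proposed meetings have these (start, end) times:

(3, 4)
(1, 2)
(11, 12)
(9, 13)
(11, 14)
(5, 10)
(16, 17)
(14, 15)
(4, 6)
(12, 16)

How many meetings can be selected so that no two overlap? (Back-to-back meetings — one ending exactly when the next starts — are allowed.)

6

Sort by end time and greedily take each interval whose start is ≥ the last chosen end.
Sorted by end: (1,2)  (3,4)  (4,6)  (5,10)  (11,12)  (9,13)  (11,14)  (14,15)  (12,16)  (16,17)
take (1,2); take (3,4); take (4,6); take (11,12); skip (11,14); take (14,15); skip (12,16); take (16,17).
Selected 6 meetings.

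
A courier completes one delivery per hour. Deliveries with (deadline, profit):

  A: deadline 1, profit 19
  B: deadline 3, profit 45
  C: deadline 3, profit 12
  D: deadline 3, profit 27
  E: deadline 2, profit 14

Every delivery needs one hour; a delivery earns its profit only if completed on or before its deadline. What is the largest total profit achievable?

Take jobs in profit order; each goes to the latest open slot no later than its deadline.
By profit: B(d3,45), D(d3,27), A(d1,19), E(d2,14), C(d3,12)
B→slot 3; D→slot 2; A→slot 1; E skipped; C skipped.
Profit = 19 + 27 + 45 = 91

91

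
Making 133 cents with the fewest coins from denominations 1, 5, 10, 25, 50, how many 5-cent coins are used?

1

Greedy: take as many of the largest coin as possible, then repeat with the remainder.
133 − 2×50→33 − 1×25→8 − 1×5→3 − 3×1→0
Count of 5: 1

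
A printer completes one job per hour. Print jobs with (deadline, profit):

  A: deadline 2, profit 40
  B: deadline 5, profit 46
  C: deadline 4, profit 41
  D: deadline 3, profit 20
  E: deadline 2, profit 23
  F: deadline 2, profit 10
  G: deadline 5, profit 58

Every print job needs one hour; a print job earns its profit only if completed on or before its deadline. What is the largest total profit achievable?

Sort by profit descending; place each in the latest free slot ≤ its deadline.
By profit: G(d5,58), B(d5,46), C(d4,41), A(d2,40), E(d2,23), D(d3,20), F(d2,10)
G→slot 5; B→slot 4; C→slot 3; A→slot 2; E→slot 1; D skipped; F skipped.
Profit = 23 + 40 + 41 + 46 + 58 = 208

208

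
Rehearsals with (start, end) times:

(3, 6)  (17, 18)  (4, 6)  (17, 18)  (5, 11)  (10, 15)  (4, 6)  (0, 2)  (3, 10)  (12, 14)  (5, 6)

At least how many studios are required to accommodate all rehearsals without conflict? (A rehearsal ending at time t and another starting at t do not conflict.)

6

starts: [0, 3, 3, 4, 4, 5, 5, 10, 12, 17, 17]
ends:   [2, 6, 6, 6, 6, 10, 11, 14, 15, 18, 18]
s0→1 e2→0 s3→1 s3→2 s4→3 s4→4 s5→5 s5→6  — peak 6.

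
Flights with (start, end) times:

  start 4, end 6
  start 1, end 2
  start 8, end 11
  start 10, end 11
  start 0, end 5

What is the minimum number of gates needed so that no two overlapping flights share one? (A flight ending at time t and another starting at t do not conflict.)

Count concurrent intervals with a sweep; the peak is the room count.
starts: [0, 1, 4, 8, 10]
ends:   [2, 5, 6, 11, 11]
s0→1 s1→2  — peak 2.

2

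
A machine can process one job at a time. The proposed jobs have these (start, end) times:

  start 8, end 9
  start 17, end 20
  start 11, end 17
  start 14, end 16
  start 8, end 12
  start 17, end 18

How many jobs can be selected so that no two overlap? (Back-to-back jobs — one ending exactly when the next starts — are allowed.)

Sort by end time and greedily take each interval whose start is ≥ the last chosen end.
Sorted by end: (8,9)  (8,12)  (14,16)  (11,17)  (17,18)  (17,20)
take (8,9); skip (8,12); take (14,16); skip (11,17); take (17,18); skip (17,20).
Selected 3 jobs.

3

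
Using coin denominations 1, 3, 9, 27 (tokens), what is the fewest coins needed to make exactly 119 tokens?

7

Use the largest denomination that fits, subtract, and repeat.
119 = 4×27 + 1×9 + 2×1
Total coins = 4 + 1 + 2 = 7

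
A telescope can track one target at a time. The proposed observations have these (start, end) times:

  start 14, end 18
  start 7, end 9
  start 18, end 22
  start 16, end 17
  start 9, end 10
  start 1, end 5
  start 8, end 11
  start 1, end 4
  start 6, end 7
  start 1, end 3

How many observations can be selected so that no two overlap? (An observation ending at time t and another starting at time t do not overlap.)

Sorted by end: (1,3)  (1,4)  (1,5)  (6,7)  (7,9)  (9,10)  (8,11)  (16,17)  (14,18)  (18,22)
take (1,3); take (6,7); take (7,9); take (9,10); take (16,17); take (18,22).
Selected 6 observations.

6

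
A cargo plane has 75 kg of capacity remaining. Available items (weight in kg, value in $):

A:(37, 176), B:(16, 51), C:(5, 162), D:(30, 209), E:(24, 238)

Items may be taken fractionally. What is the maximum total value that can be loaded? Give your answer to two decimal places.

685.11

Greedy by value/weight ratio, highest first.
Order: C (162/5=32.40) > E (238/24=9.92) > D (209/30=6.97) > A (176/37=4.76) > B (51/16=3.19)
Fill: take C (5 @ 162) → take E (24 @ 238) → take D (30 @ 209) → take 16/37 of A → 76.11; 75/75 used.
Total value = 685.11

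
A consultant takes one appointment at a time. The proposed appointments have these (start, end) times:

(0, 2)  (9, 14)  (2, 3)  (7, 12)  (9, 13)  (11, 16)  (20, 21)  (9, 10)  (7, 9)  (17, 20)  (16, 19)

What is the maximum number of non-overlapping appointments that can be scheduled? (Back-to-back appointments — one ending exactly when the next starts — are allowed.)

7

Order by finish time; keep every interval that doesn't clash with the previous kept one.
By end time: (0,2), (2,3), (7,9), (9,10), (7,12), (9,13), (9,14), (11,16), (16,19), (17,20), (20,21).
Pick (0,2); next start ≥ 2 → (2,3); next start ≥ 3 → (7,9); next start ≥ 9 → (9,10); next start ≥ 10 → (11,16); next start ≥ 16 → (16,19); next start ≥ 19 → (20,21).
Selected 7 appointments.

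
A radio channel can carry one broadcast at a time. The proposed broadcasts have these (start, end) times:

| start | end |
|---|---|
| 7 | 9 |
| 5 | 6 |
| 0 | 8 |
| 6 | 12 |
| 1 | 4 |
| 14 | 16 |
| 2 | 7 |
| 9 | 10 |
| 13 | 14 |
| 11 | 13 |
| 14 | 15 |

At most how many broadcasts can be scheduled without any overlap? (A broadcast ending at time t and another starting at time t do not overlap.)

7

By end time: (1,4), (5,6), (2,7), (0,8), (7,9), (9,10), (6,12), (11,13), (13,14), (14,15), (14,16).
Pick (1,4); next start ≥ 4 → (5,6); next start ≥ 6 → (7,9); next start ≥ 9 → (9,10); next start ≥ 10 → (11,13); next start ≥ 13 → (13,14); next start ≥ 14 → (14,15).
Selected 7 broadcasts.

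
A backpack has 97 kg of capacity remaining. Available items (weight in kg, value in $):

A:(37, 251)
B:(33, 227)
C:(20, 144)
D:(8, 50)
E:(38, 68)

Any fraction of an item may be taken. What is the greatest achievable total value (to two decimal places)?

665.75

Order: C (144/20=7.20) > B (227/33=6.88) > A (251/37=6.78) > D (50/8=6.25) > E (68/38=1.79)
Fill: take C (20 @ 144) → take B (33 @ 227) → take A (37 @ 251) → take 7/8 of D → 43.75; 97/97 used.
Total value = 665.75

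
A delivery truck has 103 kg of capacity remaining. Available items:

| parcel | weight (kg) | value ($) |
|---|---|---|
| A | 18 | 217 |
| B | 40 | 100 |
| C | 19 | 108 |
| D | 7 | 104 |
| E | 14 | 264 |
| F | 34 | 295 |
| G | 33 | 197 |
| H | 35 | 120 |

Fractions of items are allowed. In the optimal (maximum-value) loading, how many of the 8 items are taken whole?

Ratios (sorted): E 18.86, D 14.86, A 12.06, F 8.68, G 5.97, C 5.68, H 3.43, B 2.50
take E (14 @ 264); take D (7 @ 104); take A (18 @ 217); take F (34 @ 295); take 30/33 of G → 179.09. Capacity used 103/103.
4 item(s) taken whole; one partial (take 30/33 of G).

4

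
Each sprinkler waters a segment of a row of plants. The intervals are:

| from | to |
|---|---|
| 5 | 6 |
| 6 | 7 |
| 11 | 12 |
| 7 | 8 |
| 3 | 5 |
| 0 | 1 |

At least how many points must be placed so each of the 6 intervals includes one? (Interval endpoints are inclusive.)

Process intervals by earliest right end; each time one isn't hit yet, stab at its right endpoint.
Sorted: [0,1] [3,5] [5,6] [6,7] [7,8] [11,12]
{[0,1]} hit by 1; {[3,5],[5,6]} hit by 5; {[6,7],[7,8]} hit by 7; {[11,12]} hit by 12.
Points: 1, 5, 7, 12 (4 total).

4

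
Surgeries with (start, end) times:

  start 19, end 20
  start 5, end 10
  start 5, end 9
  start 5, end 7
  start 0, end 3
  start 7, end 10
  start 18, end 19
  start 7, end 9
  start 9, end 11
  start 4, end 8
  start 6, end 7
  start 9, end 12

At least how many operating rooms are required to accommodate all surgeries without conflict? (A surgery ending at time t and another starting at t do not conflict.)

Count concurrent intervals with a sweep; the peak is the room count.
Events (time:±→running): 0:+→1 3:-→0 4:+→1 5:+→2 5:+→3 5:+→4 6:+→5 … peak 5.

5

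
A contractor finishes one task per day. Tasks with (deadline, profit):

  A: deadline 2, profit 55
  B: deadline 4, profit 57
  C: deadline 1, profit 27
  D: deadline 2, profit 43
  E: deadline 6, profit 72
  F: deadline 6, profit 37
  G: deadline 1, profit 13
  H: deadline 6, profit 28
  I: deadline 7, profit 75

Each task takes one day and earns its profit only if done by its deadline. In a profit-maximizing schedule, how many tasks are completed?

By profit: I(d7,75), E(d6,72), B(d4,57), A(d2,55), D(d2,43), F(d6,37), H(d6,28), C(d1,27), G(d1,13)
I→slot 7; E→slot 6; B→slot 4; A→slot 2; D→slot 1; F→slot 5; H→slot 3; C skipped; G skipped.
7 of 9 scheduled.

7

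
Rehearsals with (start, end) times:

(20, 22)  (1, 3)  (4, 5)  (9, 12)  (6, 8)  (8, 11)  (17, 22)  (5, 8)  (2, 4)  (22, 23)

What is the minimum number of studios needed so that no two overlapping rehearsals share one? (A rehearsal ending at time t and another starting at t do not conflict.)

2

starts: [1, 2, 4, 5, 6, 8, 9, 17, 20, 22]
ends:   [3, 4, 5, 8, 8, 11, 12, 22, 22, 23]
s1→1 s2→2  — peak 2.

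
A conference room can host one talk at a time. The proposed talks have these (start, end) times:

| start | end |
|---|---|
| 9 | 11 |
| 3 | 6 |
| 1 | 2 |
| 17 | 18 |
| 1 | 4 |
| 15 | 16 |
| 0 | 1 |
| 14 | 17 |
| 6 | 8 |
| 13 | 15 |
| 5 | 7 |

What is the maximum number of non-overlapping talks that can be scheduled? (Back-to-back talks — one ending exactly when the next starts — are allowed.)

8

Order by finish time; keep every interval that doesn't clash with the previous kept one.
By end time: (0,1), (1,2), (1,4), (3,6), (5,7), (6,8), (9,11), (13,15), (15,16), (14,17), (17,18).
Pick (0,1); next start ≥ 1 → (1,2); next start ≥ 2 → (3,6); next start ≥ 6 → (6,8); next start ≥ 8 → (9,11); next start ≥ 11 → (13,15); next start ≥ 15 → (15,16); next start ≥ 16 → (17,18).
Selected 8 talks.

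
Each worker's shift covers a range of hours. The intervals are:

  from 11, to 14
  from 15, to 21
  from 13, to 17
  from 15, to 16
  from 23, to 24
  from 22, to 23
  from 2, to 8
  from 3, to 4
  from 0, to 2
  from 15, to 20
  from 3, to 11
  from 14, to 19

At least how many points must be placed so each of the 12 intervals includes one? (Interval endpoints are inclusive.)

5

Sorted: [0,2] [3,4] [2,8] [3,11] [11,14] [15,16] [13,17] [14,19] [15,20] [15,21] [22,23] [23,24]
{[0,2]} hit by 2; {[3,4],[2,8],[3,11]} hit by 4; {[11,14]} hit by 14; {[15,16],[13,17],[14,19],[15,20],[15,21]} hit by 16; {[22,23],[23,24]} hit by 23.
Points: 2, 4, 14, 16, 23 (5 total).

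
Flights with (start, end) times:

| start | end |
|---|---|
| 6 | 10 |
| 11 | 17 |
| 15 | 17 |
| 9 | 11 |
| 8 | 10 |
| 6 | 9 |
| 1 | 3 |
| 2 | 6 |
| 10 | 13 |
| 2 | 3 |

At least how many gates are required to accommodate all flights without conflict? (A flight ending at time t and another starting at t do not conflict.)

The answer is the maximum number of intervals overlapping at any instant.
Events (time:±→running): 1:+→1 2:+→2 2:+→3 … peak 3.

3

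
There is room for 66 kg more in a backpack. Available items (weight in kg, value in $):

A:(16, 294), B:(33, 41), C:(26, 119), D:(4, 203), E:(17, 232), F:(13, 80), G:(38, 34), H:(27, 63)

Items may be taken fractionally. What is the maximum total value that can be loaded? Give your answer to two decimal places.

882.23

Greedy by value/weight ratio, highest first.
Order: D (203/4=50.75) > A (294/16=18.38) > E (232/17=13.65) > F (80/13=6.15) > C (119/26=4.58) > H (63/27=2.33) > B (41/33=1.24) > G (34/38=0.89)
Fill: take D (4 @ 203) → take A (16 @ 294) → take E (17 @ 232) → take F (13 @ 80) → take 16/26 of C → 73.23; 66/66 used.
Total value = 882.23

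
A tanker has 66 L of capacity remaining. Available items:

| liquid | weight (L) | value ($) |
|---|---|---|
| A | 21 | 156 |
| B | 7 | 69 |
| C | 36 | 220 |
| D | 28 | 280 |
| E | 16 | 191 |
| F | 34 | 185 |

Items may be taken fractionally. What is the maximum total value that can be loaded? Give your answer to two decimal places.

651.43

Ratios (sorted): E 11.94, D 10.00, B 9.86, A 7.43, C 6.11, F 5.44
take E (16 @ 191); take D (28 @ 280); take B (7 @ 69); take 15/21 of A → 111.43. Capacity used 66/66.
Total value = 651.43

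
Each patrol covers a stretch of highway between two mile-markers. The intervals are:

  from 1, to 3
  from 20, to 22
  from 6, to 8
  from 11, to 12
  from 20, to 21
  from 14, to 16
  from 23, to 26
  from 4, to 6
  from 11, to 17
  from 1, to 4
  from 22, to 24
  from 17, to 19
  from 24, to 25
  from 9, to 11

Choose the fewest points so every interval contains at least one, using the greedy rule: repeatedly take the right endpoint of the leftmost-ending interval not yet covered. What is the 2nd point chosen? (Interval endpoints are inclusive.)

6

Process intervals by earliest right end; each time one isn't hit yet, stab at its right endpoint.
Sorted: [1,3] [1,4] [4,6] [6,8] [9,11] [11,12] [14,16] [11,17] [17,19] [20,21] [20,22] [22,24] [24,25] [23,26]
{[1,3],[1,4]} hit by 3; {[4,6],[6,8]} hit by 6; {[9,11],[11,12]} hit by 11; {[14,16],[11,17]} hit by 16; {[17,19]} hit by 19; {[20,21],[20,22]} hit by 21; {[22,24],[24,25],[23,26]} hit by 24.
Points: 3, 6, 11, 16, 19, 21, 24 (7 total).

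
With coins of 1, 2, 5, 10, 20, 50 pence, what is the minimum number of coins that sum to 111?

4

Use the largest denomination that fits, subtract, and repeat.
111 = 2×50 + 1×10 + 1×1
Total coins = 2 + 1 + 1 = 4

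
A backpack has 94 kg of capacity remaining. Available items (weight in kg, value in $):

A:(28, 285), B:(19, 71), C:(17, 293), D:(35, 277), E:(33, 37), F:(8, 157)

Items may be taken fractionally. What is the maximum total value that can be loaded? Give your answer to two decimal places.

1034.42

Order: F (157/8=19.62) > C (293/17=17.24) > A (285/28=10.18) > D (277/35=7.91) > B (71/19=3.74) > E (37/33=1.12)
Fill: take F (8 @ 157) → take C (17 @ 293) → take A (28 @ 285) → take D (35 @ 277) → take 6/19 of B → 22.42; 94/94 used.
Total value = 1034.42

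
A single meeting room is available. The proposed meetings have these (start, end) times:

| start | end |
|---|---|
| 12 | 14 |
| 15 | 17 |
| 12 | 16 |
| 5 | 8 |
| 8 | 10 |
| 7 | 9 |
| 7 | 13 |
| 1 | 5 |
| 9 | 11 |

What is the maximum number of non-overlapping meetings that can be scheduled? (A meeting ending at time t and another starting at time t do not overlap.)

5

Sorted by end: (1,5)  (5,8)  (7,9)  (8,10)  (9,11)  (7,13)  (12,14)  (12,16)  (15,17)
take (1,5); take (5,8); skip (7,9); take (8,10); skip (9,11); take (12,14); take (15,17).
Selected 5 meetings.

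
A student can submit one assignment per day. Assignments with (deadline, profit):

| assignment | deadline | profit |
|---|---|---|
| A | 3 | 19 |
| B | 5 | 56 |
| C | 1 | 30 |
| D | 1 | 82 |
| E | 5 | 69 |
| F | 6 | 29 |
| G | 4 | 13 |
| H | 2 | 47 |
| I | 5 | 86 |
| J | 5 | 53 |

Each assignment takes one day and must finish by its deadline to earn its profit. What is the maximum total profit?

By profit: I(d5,86), D(d1,82), E(d5,69), B(d5,56), J(d5,53), H(d2,47), C(d1,30), F(d6,29), A(d3,19), G(d4,13)
I→slot 5; D→slot 1; E→slot 4; B→slot 3; J→slot 2; H skipped; C skipped; F→slot 6; A skipped; G skipped.
Profit = 82 + 53 + 56 + 69 + 86 + 29 = 375

375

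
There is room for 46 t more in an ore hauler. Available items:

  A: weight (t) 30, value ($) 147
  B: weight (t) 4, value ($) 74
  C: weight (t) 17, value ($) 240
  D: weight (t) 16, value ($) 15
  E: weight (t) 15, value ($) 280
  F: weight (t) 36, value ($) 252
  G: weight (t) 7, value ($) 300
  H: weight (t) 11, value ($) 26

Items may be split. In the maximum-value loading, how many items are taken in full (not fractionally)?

4

Order: G (300/7=42.86) > E (280/15=18.67) > B (74/4=18.50) > C (240/17=14.12) > F (252/36=7.00) > A (147/30=4.90) > H (26/11=2.36) > D (15/16=0.94)
Fill: take G (7 @ 300) → take E (15 @ 280) → take B (4 @ 74) → take C (17 @ 240) → take 3/36 of F → 21.00; 46/46 used.
4 item(s) taken whole; one partial (take 3/36 of F).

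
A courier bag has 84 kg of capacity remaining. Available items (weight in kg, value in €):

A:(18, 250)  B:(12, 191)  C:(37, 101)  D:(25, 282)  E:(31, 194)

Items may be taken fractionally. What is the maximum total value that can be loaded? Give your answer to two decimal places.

904.48

Ratios (sorted): B 15.92, A 13.89, D 11.28, E 6.26, C 2.73
take B (12 @ 191); take A (18 @ 250); take D (25 @ 282); take 29/31 of E → 181.48. Capacity used 84/84.
Total value = 904.48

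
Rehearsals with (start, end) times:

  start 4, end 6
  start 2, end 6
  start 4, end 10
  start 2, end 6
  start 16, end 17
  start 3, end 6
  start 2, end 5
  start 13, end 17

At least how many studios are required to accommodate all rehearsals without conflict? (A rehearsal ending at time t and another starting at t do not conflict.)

The answer is the maximum number of intervals overlapping at any instant.
Events (time:±→running): 2:+→1 2:+→2 2:+→3 3:+→4 4:+→5 4:+→6 … peak 6.

6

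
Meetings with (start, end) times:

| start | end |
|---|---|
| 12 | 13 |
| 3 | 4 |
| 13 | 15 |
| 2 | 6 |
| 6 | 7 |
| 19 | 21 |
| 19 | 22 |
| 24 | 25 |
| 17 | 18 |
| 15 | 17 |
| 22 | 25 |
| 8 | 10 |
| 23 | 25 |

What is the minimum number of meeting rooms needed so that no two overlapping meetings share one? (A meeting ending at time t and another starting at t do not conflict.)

3

starts: [2, 3, 6, 8, 12, 13, 15, 17, 19, 19, 22, 23, 24]
ends:   [4, 6, 7, 10, 13, 15, 17, 18, 21, 22, 25, 25, 25]
s2→1 s3→2 e4→1 e6→0 s6→1 e7→0 s8→1 e10→0 s12→1 e13→0 s13→1 e15→0 s15→1 e17→0 s17→1 e18→0 s19→1 s19→2 e21→1 e22→0 s22→1 s23→2 s24→3  — peak 3.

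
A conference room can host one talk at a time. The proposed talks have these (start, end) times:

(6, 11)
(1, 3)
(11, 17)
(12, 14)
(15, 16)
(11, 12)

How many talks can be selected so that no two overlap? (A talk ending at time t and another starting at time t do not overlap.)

5

By end time: (1,3), (6,11), (11,12), (12,14), (15,16), (11,17).
Pick (1,3); next start ≥ 3 → (6,11); next start ≥ 11 → (11,12); next start ≥ 12 → (12,14); next start ≥ 14 → (15,16).
Selected 5 talks.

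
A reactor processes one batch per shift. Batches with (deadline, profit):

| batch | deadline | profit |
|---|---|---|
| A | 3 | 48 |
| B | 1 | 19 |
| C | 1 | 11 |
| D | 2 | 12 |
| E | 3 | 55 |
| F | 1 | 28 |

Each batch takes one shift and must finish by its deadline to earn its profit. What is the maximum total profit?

By profit: E(d3,55), A(d3,48), F(d1,28), B(d1,19), D(d2,12), C(d1,11)
E→slot 3; A→slot 2; F→slot 1; B skipped; D skipped; C skipped.
Profit = 28 + 48 + 55 = 131

131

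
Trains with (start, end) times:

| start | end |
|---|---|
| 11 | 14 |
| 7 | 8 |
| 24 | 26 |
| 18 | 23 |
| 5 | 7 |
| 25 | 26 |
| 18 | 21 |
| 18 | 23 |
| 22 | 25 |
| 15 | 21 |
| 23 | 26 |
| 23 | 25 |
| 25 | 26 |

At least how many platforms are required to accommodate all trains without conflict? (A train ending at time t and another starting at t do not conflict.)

4

Count concurrent intervals with a sweep; the peak is the room count.
starts: [5, 7, 11, 15, 18, 18, 18, 22, 23, 23, 24, 25, 25]
ends:   [7, 8, 14, 21, 21, 23, 23, 25, 25, 26, 26, 26, 26]
s5→1 e7→0 s7→1 e8→0 s11→1 e14→0 s15→1 s18→2 s18→3 s18→4  — peak 4.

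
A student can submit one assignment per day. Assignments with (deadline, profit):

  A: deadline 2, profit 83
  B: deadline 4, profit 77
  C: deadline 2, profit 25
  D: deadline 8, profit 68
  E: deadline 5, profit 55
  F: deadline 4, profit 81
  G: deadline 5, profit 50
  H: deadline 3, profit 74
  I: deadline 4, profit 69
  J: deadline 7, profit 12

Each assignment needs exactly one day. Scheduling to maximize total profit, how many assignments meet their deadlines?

7

Take jobs in profit order; each goes to the latest open slot no later than its deadline.
Profit order: A=83 F=81 B=77 H=74 I=69 D=68 E=55 G=50 C=25 J=12
Assign: A→slot 2, F→slot 4, B→slot 3, H→slot 1, I skipped, D→slot 8, E→slot 5, G skipped, C skipped, J→slot 7.
Slots: [1:H] [2:A] [3:B] [4:F] [5:E] [7:J] [8:D]
7 of 10 scheduled.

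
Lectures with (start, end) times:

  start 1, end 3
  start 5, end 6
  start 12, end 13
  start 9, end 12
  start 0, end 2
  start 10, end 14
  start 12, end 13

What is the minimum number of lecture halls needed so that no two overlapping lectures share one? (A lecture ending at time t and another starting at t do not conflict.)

3

Count concurrent intervals with a sweep; the peak is the room count.
starts: [0, 1, 5, 9, 10, 12, 12]
ends:   [2, 3, 6, 12, 13, 13, 14]
s0→1 s1→2 e2→1 e3→0 s5→1 e6→0 s9→1 s10→2 e12→1 s12→2 s12→3  — peak 3.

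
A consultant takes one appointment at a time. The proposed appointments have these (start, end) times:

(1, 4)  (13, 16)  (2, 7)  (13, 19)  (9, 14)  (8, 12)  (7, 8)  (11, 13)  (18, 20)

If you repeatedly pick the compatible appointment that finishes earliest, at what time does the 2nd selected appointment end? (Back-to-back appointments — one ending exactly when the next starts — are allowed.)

Sort by end time and greedily take each interval whose start is ≥ the last chosen end.
By end time: (1,4), (2,7), (7,8), (8,12), (11,13), (9,14), (13,16), (13,19), (18,20).
Pick (1,4); next start ≥ 4 → (7,8); next start ≥ 8 → (8,12); next start ≥ 12 → (13,16); next start ≥ 16 → (18,20).
Selected: (1,4) (7,8) (8,12) (13,16) (18,20)

8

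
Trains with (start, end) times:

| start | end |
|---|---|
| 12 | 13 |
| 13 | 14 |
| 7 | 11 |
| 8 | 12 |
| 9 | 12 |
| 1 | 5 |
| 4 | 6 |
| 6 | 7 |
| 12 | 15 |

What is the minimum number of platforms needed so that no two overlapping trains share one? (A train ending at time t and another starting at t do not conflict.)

Events (time:±→running): 1:+→1 4:+→2 5:-→1 6:-→0 6:+→1 7:-→0 7:+→1 8:+→2 9:+→3 … peak 3.

3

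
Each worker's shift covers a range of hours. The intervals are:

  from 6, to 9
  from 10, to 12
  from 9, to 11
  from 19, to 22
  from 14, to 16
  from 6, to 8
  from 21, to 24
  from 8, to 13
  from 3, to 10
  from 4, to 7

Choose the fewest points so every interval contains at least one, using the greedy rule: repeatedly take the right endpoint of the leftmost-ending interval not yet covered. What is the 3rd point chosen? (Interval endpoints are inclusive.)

16

Sorted: [4,7] [6,8] [6,9] [3,10] [9,11] [10,12] [8,13] [14,16] [19,22] [21,24]
{[4,7],[6,8],[6,9],[3,10]} hit by 7; {[9,11],[10,12],[8,13]} hit by 11; {[14,16]} hit by 16; {[19,22],[21,24]} hit by 22.
Points: 7, 11, 16, 22 (4 total).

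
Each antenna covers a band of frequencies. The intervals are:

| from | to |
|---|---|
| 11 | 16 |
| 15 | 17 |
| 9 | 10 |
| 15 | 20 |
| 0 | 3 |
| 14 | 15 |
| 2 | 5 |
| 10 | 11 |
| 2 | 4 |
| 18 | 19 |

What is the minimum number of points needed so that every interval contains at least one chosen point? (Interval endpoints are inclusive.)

4

Process intervals by earliest right end; each time one isn't hit yet, stab at its right endpoint.
By right end: [0,3]  [2,4]  [2,5]  [9,10]  [10,11]  [14,15]  [11,16]  [15,17]  [18,19]  [15,20]
[0,3] uncovered → point at 3; [9,10] uncovered → point at 10; [14,15] uncovered → point at 15; [18,19] uncovered → point at 19.
Points: 3, 10, 15, 19 (4 total).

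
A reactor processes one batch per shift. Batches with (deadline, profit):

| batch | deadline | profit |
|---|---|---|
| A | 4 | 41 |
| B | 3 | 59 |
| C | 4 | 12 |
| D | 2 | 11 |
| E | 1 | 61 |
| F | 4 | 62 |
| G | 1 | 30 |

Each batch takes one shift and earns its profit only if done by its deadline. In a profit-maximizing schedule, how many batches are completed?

Sort by profit descending; place each in the latest free slot ≤ its deadline.
Profit order: F=62 E=61 B=59 A=41 G=30 C=12 D=11
Assign: F→slot 4, E→slot 1, B→slot 3, A→slot 2, G skipped, C skipped, D skipped.
Slots: [1:E] [2:A] [3:B] [4:F]
4 of 7 scheduled.

4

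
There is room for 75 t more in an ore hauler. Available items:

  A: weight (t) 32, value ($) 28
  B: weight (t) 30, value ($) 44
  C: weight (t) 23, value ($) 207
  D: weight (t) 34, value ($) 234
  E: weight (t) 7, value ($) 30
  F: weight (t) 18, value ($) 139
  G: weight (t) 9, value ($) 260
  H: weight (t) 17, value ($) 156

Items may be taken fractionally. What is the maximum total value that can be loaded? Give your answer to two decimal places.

817.06

Sort by value per unit weight and fill in that order.
Ratios (sorted): G 28.89, H 9.18, C 9.00, F 7.72, D 6.88, E 4.29, B 1.47, A 0.88
take G (9 @ 260); take H (17 @ 156); take C (23 @ 207); take F (18 @ 139); take 8/34 of D → 55.06. Capacity used 75/75.
Total value = 817.06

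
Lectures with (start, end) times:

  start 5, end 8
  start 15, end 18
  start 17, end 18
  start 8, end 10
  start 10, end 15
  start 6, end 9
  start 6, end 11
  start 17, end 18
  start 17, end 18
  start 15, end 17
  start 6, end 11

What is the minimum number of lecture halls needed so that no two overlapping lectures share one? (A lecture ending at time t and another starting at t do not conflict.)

The answer is the maximum number of intervals overlapping at any instant.
Events (time:±→running): 5:+→1 6:+→2 6:+→3 6:+→4 … peak 4.

4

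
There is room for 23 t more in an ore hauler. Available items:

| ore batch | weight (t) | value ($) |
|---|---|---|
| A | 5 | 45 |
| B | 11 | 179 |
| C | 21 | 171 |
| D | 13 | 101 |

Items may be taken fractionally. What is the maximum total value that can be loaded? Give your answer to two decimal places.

Sort by value per unit weight and fill in that order.
Ratios (sorted): B 16.27, A 9.00, C 8.14, D 7.77
take B (11 @ 179); take A (5 @ 45); take 7/21 of C → 57.00. Capacity used 23/23.
Total value = 281.00

281.00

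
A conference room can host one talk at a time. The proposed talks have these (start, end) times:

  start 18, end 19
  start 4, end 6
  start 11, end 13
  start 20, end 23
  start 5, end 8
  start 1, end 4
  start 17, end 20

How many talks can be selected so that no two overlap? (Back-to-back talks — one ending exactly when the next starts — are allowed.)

Greedy by earliest finish: after sorting by end time, pick each interval compatible with the last pick.
Sorted by end: (1,4)  (4,6)  (5,8)  (11,13)  (18,19)  (17,20)  (20,23)
take (1,4); take (4,6); take (11,13); take (18,19); take (20,23).
Selected 5 talks.

5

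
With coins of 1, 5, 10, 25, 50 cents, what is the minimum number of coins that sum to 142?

7

Use the largest denomination that fits, subtract, and repeat.
142 − 2×50→42 − 1×25→17 − 1×10→7 − 1×5→2 − 2×1→0
Total coins = 2 + 1 + 1 + 1 + 2 = 7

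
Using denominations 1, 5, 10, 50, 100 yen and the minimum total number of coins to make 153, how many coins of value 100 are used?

Use the largest denomination that fits, subtract, and repeat.
153 − 1×100→53 − 1×50→3 − 3×1→0
Count of 100: 1

1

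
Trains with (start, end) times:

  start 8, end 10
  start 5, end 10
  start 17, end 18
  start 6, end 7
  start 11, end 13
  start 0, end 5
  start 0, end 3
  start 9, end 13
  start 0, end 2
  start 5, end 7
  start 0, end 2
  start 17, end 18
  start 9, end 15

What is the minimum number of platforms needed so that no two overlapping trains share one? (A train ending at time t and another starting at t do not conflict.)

Count concurrent intervals with a sweep; the peak is the room count.
starts: [0, 0, 0, 0, 5, 5, 6, 8, 9, 9, 11, 17, 17]
ends:   [2, 2, 3, 5, 7, 7, 10, 10, 13, 13, 15, 18, 18]
s0→1 s0→2 s0→3 s0→4  — peak 4.

4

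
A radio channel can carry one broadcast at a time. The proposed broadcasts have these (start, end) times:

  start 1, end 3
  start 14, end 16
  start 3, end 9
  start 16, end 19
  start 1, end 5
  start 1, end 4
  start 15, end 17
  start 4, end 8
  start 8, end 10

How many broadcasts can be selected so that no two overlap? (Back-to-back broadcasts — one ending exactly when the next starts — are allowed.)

By end time: (1,3), (1,4), (1,5), (4,8), (3,9), (8,10), (14,16), (15,17), (16,19).
Pick (1,3); next start ≥ 3 → (4,8); next start ≥ 8 → (8,10); next start ≥ 10 → (14,16); next start ≥ 16 → (16,19).
Selected 5 broadcasts.

5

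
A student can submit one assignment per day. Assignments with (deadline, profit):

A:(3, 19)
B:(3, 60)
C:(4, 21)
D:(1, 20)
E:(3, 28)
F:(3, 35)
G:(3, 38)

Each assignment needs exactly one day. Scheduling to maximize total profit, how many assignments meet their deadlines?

By profit: B(d3,60), G(d3,38), F(d3,35), E(d3,28), C(d4,21), D(d1,20), A(d3,19)
B→slot 3; G→slot 2; F→slot 1; E skipped; C→slot 4; D skipped; A skipped.
4 of 7 scheduled.

4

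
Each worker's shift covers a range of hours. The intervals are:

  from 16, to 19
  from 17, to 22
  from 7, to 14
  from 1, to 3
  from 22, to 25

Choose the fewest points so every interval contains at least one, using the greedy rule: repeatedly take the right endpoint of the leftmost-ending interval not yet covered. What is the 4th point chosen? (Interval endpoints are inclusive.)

Process intervals by earliest right end; each time one isn't hit yet, stab at its right endpoint.
By right end: [1,3]  [7,14]  [16,19]  [17,22]  [22,25]
[1,3] uncovered → point at 3; [7,14] uncovered → point at 14; [16,19] uncovered → point at 19; [22,25] uncovered → point at 25.
Points: 3, 14, 19, 25 (4 total).

25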